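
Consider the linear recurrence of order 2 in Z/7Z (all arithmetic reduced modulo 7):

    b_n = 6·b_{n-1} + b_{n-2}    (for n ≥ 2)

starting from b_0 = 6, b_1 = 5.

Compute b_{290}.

1

b_2 = 6·5 + 1·6 = 1
b_3 = 6·1 + 1·5 = 4
b_4 = 6·4 + 1·1 = 4
b_5 = 6·4 + 1·4 = 0
b_6 = 6·0 + 1·4 = 4
b_7 = 6·4 + 1·0 = 3
b_8 = 6·3 + 1·4 = 1
b_9 = 6·1 + 1·3 = 2
b_10 = 6·2 + 1·1 = 6
b_11 = 6·6 + 1·2 = 3
b_12 = 6·3 + 1·6 = 3
b_13 = 6·3 + 1·3 = 0
b_14 = 6·0 + 1·3 = 3
b_15 = 6·3 + 1·0 = 4
b_16 = 6·4 + 1·3 = 6
b_17 = 6·6 + 1·4 = 5
(b_16, b_17) = (6, 5) = (b_0, b_1), so the sequence has period 16.
290 ≡ 2 (mod 16), hence b_290 = b_2 = 1.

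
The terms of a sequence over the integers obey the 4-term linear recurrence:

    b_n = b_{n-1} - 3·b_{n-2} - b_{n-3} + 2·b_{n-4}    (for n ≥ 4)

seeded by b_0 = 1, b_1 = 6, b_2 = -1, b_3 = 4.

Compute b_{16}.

-7795

b_4 = 1·4 + -3·-1 + -1·6 + 2·1 = 3
b_5 = 1·3 + -3·4 + -1·-1 + 2·6 = 4
b_6 = 1·4 + -3·3 + -1·4 + 2·-1 = -11
b_7 = 1·-11 + -3·4 + -1·3 + 2·4 = -18
b_8 = 1·-18 + -3·-11 + -1·4 + 2·3 = 17
b_9 = 1·17 + -3·-18 + -1·-11 + 2·4 = 90
b_10 = 1·90 + -3·17 + -1·-18 + 2·-11 = 35
b_11 = 1·35 + -3·90 + -1·17 + 2·-18 = -288
b_12 = 1·-288 + -3·35 + -1·90 + 2·17 = -449
b_13 = 1·-449 + -3·-288 + -1·35 + 2·90 = 560
b_14 = 1·560 + -3·-449 + -1·-288 + 2·35 = 2265
b_15 = 1·2265 + -3·560 + -1·-449 + 2·-288 = 458
b_16 = 1·458 + -3·2265 + -1·560 + 2·-449 = -7795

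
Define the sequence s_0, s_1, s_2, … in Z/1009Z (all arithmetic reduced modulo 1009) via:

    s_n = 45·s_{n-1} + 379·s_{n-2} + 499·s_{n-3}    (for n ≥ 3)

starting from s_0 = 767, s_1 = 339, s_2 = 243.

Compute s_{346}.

s_3 = 45·243 + 379·339 + 499·767 = 496
s_4 = 45·496 + 379·243 + 499·339 = 49
s_5 = 45·49 + 379·496 + 499·243 = 674
s_6 = 45·674 + 379·49 + 499·496 = 768
s_7 = 45·768 + 379·674 + 499·49 = 658
s_8 = 45·658 + 379·768 + 499·674 = 149
Continuing the recurrence:
  s_9 = 622;  s_10 = 122;  s_11 = 771;  s_12 = 828;  s_13 = 873;  s_14 = 247
  s_15 = 422;  s_16 = 343;  s_17 = 971;  s_18 = 850;  s_19 = 268;  s_20 = 440
  s_21 = 662;  s_22 = 339;  s_23 = 384;  s_24 = 860;  s_25 = 247;  s_26 = 964
  s_27 = 84;  s_28 = 1006;  s_29 = 165;  s_30 = 781;  s_31 = 328;  s_32 = 593
  s_33 = 901;  s_34 = 139;  s_35 = 908;  s_36 = 298;  s_37 = 96;  s_38 = 269
  s_39 = 436;  s_40 = 972;  s_41 = 155;  s_42 = 644;  s_43 = 650;  s_44 = 548
  s_45 = 83;  s_46 = 1007;  s_47 = 101;  s_48 = 808;  s_49 = 993;  s_50 = 743
  s_51 = 729;  s_52 = 691;  s_53 = 95;  s_54 = 319;  s_55 = 650;  s_56 = 801
  s_57 = 643;  s_58 = 5;  s_59 = 888;  s_60 = 481;  s_61 = 479;  s_62 = 197
  s_63 = 591;  s_64 = 246;  s_65 = 392;  s_66 = 165;  s_67 = 263;  s_68 = 575
  s_69 = 33;  s_70 = 524;  s_71 = 132;  s_72 = 32;  s_73 = 154;  s_74 = 170
  s_75 = 255;  s_76 = 392;  s_77 = 342;  s_78 = 611;  s_79 = 580;  s_80 = 511
  s_81 = 826;  s_82 = 624;  s_83 = 813;  s_84 = 144;  s_85 = 403;  s_86 = 132
  s_87 = 481;  s_88 = 340;  s_89 = 118;  s_90 = 859;  s_91 = 787;  s_92 = 114
  s_93 = 519;  s_94 = 179;  s_95 = 311;  s_96 = 784;  s_97 = 310;  s_98 = 117
  s_99 = 390;  s_100 = 657;  s_101 = 661;  s_102 = 137;  s_103 = 316;  s_104 = 454
  s_105 = 703;  s_106 = 163;  s_107 = 863;  s_108 = 386;  s_109 = 995;  s_110 = 162
  s_111 = 870;  s_112 = 734;  s_113 = 647;  s_114 = 825;  s_115 = 826;  s_116 = 704
  s_117 = 668;  s_118 = 732;  s_119 = 729;  s_120 = 832;  s_121 = 951;  s_122 = 459
  s_123 = 151;  s_124 = 464;  s_125 = 414;  s_126 = 432;  s_127 = 246;  s_128 = 991
  s_129 = 247;  s_130 = 922;  s_131 = 1005;  s_132 = 299;  s_133 = 814;  s_134 = 641
  s_135 = 214;  s_136 = 887;  s_137 = 956;  s_138 = 650;  s_139 = 753;  s_140 = 529
  s_141 = 899;  s_142 = 194;  s_143 = 959;  s_144 = 242;  s_145 = 963;  s_146 = 122
  s_147 = 851;  s_148 = 30;  s_149 = 328;  s_150 = 765;  s_151 = 159;  s_152 = 658
  s_153 = 403;  s_154 = 771;  s_155 = 175;  s_156 = 717;  s_157 = 8;  s_158 = 224
  s_159 = 592;  s_160 = 502;  s_161 = 539;  s_162 = 376;  s_163 = 496;  s_164 = 924
  s_165 = 471;  s_166 = 378;  s_167 = 745;  s_168 = 144;  s_169 = 200;  s_170 = 452
  s_171 = 502;  s_172 = 79;  s_173 = 626;  s_174 = 864;  s_175 = 747;  s_176 = 442
  s_177 = 596;  s_178 = 33;  s_179 = 940;  s_180 = 70;  s_181 = 529;  s_182 = 769
  s_183 = 623;  s_184 = 255;  s_185 = 698;  s_186 = 17;  s_187 = 51;  s_188 = 863
  s_189 = 53;  s_190 = 752;  s_191 = 244;  s_192 = 564;  s_193 = 712;  s_194 = 276
  s_195 = 682;  s_196 = 208;  s_197 = 953;  s_198 = 922;  s_199 = 960;  s_200 = 445
  s_201 = 419;  s_202 = 610;  s_203 = 670;  s_204 = 227;  s_205 = 468;  s_206 = 490
  s_207 = 914;  s_208 = 268;  s_209 = 603;  s_210 = 582;  s_211 = 1003;  s_212 = 561
  s_213 = 599;  s_214 = 474;  s_215 = 583;  s_216 = 282;  s_217 = 988;  s_218 = 313
  s_219 = 539;  s_220 = 224;  s_221 = 245;  s_222 = 633;  s_223 = 37;  s_224 = 587
  s_225 = 128;  s_226 = 500;  s_227 = 685;  s_228 = 668;  s_229 = 369;  s_230 = 138
  s_231 = 118;  s_232 = 592;  s_233 = 982;  s_234 = 524;  s_235 = 1;  s_236 = 521
  s_237 = 762;  s_238 = 178;  s_239 = 828;  s_240 = 640;  s_241 = 591;  s_242 = 243
  s_243 = 343;  s_244 = 859;  s_245 = 326;  s_246 = 834;  s_247 = 469;  s_248 = 410
  s_249 = 913;  s_250 = 672;  s_251 = 682;  s_252 = 359;  s_253 = 525;  s_254 = 549
  s_255 = 230;  s_256 = 112;  s_257 = 903;  s_258 = 89;  s_259 = 548;  s_260 = 452
  s_261 = 13;  s_262 = 376;  s_263 = 190;  s_264 = 137;  s_265 = 432;  s_266 = 697
  s_267 = 107;  s_268 = 226;  s_269 = 980;  s_270 = 518;  s_271 = 986;  s_272 = 205
  s_273 = 686;  s_274 = 224;  s_275 = 48;  s_276 = 545;  s_277 = 116;  s_278 = 630
  s_279 = 200;  s_280 = 936;  s_281 = 438;  s_282 = 24;  s_283 = 494;  s_284 = 665
  s_285 = 84;  s_286 = 848;  s_287 = 249;  s_288 = 174;  s_289 = 673;  s_290 = 520
  s_291 = 35;  s_292 = 721;  s_293 = 472;  s_294 = 183;  s_295 = 24;  s_296 = 238
  s_297 = 133;  s_298 = 200;  s_299 = 585;  s_300 = 998;  s_301 = 158;  s_302 = 228
  s_303 = 77;  s_304 = 216;  s_305 = 316;  s_306 = 310;  s_307 = 347;  s_308 = 197
  s_309 = 440;  s_310 = 231;  s_311 = 1;  s_312 = 418;  s_313 = 261;  s_314 = 145
  s_315 = 227;  s_316 = 672;  s_317 = 954;  s_318 = 228;  s_319 = 854;  s_320 = 533
  s_321 = 310;  s_322 = 379;  s_323 = 948;  s_324 = 958;  s_325 = 249;  s_326 = 788
  s_327 = 455;  s_328 = 427;  s_329 = 661;  s_330 = 897;  s_331 = 466;  s_332 = 616
  s_333 = 123;  s_334 = 330;  s_335 = 566;  s_336 = 27;  s_337 = 6;  s_338 = 327
  s_339 = 192;  s_340 = 361;  s_341 = 945;  s_342 = 704;  s_343 = 898;  s_344 = 842
s_345 = 45·842 + 379·898 + 499·704 = 21
s_346 = 45·21 + 379·842 + 499·898 = 316

316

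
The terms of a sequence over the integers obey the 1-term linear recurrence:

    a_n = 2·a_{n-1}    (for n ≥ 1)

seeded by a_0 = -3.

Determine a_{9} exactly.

-1536

a_1 = 2·-3 = -6
a_2 = 2·-6 = -12
a_3 = 2·-12 = -24
a_4 = 2·-24 = -48
a_5 = 2·-48 = -96
a_6 = 2·-96 = -192
a_7 = 2·-192 = -384
a_8 = 2·-384 = -768
a_9 = 2·-768 = -1536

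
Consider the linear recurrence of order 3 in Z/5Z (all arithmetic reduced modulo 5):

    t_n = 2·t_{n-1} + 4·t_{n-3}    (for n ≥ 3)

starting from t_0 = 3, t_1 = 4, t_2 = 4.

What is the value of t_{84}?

1

t_3 = 2·4 + 0·4 + 4·3 = 0
t_4 = 2·0 + 0·4 + 4·4 = 1
t_5 = 2·1 + 0·0 + 4·4 = 3
t_6 = 2·3 + 0·1 + 4·0 = 1
t_7 = 2·1 + 0·3 + 4·1 = 1
t_8 = 2·1 + 0·1 + 4·3 = 4
t_9 = 2·4 + 0·1 + 4·1 = 2
t_10 = 2·2 + 0·4 + 4·1 = 3
t_11 = 2·3 + 0·2 + 4·4 = 2
t_12 = 2·2 + 0·3 + 4·2 = 2
t_13 = 2·2 + 0·2 + 4·3 = 1
t_14 = 2·1 + 0·2 + 4·2 = 0
t_15 = 2·0 + 0·1 + 4·2 = 3
t_16 = 2·3 + 0·0 + 4·1 = 0
t_17 = 2·0 + 0·3 + 4·0 = 0
t_18 = 2·0 + 0·0 + 4·3 = 2
t_19 = 2·2 + 0·0 + 4·0 = 4
t_20 = 2·4 + 0·2 + 4·0 = 3
t_21 = 2·3 + 0·4 + 4·2 = 4
t_22 = 2·4 + 0·3 + 4·4 = 4
(t_20, t_21, t_22) = (3, 4, 4) = (t_0, t_1, t_2), so the sequence has period 20.
84 ≡ 4 (mod 20), hence t_84 = t_4 = 1.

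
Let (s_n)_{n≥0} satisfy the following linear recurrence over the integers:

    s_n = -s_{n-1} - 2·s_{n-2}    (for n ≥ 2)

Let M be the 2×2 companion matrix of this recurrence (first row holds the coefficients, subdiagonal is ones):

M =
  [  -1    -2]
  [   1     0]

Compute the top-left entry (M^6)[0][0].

7

(M^6)[0][0] is the top entry after applying M 6 times to the unit state (1, 0). Equivalently it is h_{7} for the auxiliary sequence (h_n) obeying the same recurrence with h_1 = 1 and h_i = 0 for 0 ≤ i < 1:
h_2 = -1·1 + -2·0 = -1
h_3 = -1·-1 + -2·1 = -1
h_4 = -1·-1 + -2·-1 = 3
h_5 = -1·3 + -2·-1 = -1
h_6 = -1·-1 + -2·3 = -5
h_7 = -1·-5 + -2·-1 = 7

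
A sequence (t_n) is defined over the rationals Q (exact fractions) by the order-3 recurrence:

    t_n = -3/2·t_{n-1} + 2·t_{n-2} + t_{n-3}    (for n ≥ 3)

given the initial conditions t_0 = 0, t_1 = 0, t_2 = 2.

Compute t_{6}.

t_3 = -3/2·2 + 2·0 + 1·0 = -3
t_4 = -3/2·-3 + 2·2 + 1·0 = 17/2
t_5 = -3/2·17/2 + 2·-3 + 1·2 = -67/4
t_6 = -3/2·-67/4 + 2·17/2 + 1·-3 = 313/8

313/8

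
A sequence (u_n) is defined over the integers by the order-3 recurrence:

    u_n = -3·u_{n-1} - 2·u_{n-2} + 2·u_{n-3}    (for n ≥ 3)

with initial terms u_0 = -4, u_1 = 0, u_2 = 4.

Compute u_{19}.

-1307196

u_3 = -3·4 + -2·0 + 2·-4 = -20
u_4 = -3·-20 + -2·4 + 2·0 = 52
u_5 = -3·52 + -2·-20 + 2·4 = -108
u_6 = -3·-108 + -2·52 + 2·-20 = 180
u_7 = -3·180 + -2·-108 + 2·52 = -220
u_8 = -3·-220 + -2·180 + 2·-108 = 84
u_9 = -3·84 + -2·-220 + 2·180 = 548
u_10 = -3·548 + -2·84 + 2·-220 = -2252
u_11 = -3·-2252 + -2·548 + 2·84 = 5828
u_12 = -3·5828 + -2·-2252 + 2·548 = -11884
u_13 = -3·-11884 + -2·5828 + 2·-2252 = 19492
u_14 = -3·19492 + -2·-11884 + 2·5828 = -23052
u_15 = -3·-23052 + -2·19492 + 2·-11884 = 6404
u_16 = -3·6404 + -2·-23052 + 2·19492 = 65876
u_17 = -3·65876 + -2·6404 + 2·-23052 = -256540
u_18 = -3·-256540 + -2·65876 + 2·6404 = 650676
u_19 = -3·650676 + -2·-256540 + 2·65876 = -1307196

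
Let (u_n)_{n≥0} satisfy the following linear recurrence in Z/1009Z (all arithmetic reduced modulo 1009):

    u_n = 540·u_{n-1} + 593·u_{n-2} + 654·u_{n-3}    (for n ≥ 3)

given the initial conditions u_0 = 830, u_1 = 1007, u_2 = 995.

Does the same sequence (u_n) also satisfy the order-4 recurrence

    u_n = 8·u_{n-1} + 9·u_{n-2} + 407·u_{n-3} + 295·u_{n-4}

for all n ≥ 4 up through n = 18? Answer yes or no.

no

Terms u_0..u_18: 830, 1007, 995, 313, 997, 461, 548, 441, 894, 837, 205, 88, 93, 368, 649, 899, 80, 834, 62
n=4: candidate gives 218, actual u_4 = 997 ✗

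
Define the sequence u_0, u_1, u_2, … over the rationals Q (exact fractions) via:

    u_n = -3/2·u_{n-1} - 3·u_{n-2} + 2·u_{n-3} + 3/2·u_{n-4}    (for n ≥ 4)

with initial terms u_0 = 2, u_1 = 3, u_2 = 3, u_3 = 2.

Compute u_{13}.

-155823/64

u_4 = -3/2·2 + -3·3 + 2·3 + 3/2·2 = -3
u_5 = -3/2·-3 + -3·2 + 2·3 + 3/2·3 = 9
u_6 = -3/2·9 + -3·-3 + 2·2 + 3/2·3 = 4
u_7 = -3/2·4 + -3·9 + 2·-3 + 3/2·2 = -36
u_8 = -3/2·-36 + -3·4 + 2·9 + 3/2·-3 = 111/2
u_9 = -3/2·111/2 + -3·-36 + 2·4 + 3/2·9 = 185/4
u_10 = -3/2·185/4 + -3·111/2 + 2·-36 + 3/2·4 = -2415/8
u_11 = -3/2·-2415/8 + -3·185/4 + 2·111/2 + 3/2·-36 = 5937/16
u_12 = -3/2·5937/16 + -3·-2415/8 + 2·185/4 + 3/2·111/2 = 16793/32
u_13 = -3/2·16793/32 + -3·5937/16 + 2·-2415/8 + 3/2·185/4 = -155823/64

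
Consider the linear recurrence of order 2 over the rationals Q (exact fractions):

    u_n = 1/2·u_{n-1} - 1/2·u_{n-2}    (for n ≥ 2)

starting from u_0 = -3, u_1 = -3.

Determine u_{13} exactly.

69/2048

u_2 = 1/2·-3 + -1/2·-3 = 0
u_3 = 1/2·0 + -1/2·-3 = 3/2
u_4 = 1/2·3/2 + -1/2·0 = 3/4
u_5 = 1/2·3/4 + -1/2·3/2 = -3/8
u_6 = 1/2·-3/8 + -1/2·3/4 = -9/16
u_7 = 1/2·-9/16 + -1/2·-3/8 = -3/32
u_8 = 1/2·-3/32 + -1/2·-9/16 = 15/64
u_9 = 1/2·15/64 + -1/2·-3/32 = 21/128
u_10 = 1/2·21/128 + -1/2·15/64 = -9/256
u_11 = 1/2·-9/256 + -1/2·21/128 = -51/512
u_12 = 1/2·-51/512 + -1/2·-9/256 = -33/1024
u_13 = 1/2·-33/1024 + -1/2·-51/512 = 69/2048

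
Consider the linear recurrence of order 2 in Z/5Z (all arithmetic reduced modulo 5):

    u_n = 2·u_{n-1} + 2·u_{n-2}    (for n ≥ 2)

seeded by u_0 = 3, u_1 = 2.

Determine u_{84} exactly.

u_2 = 2·2 + 2·3 = 0
u_3 = 2·0 + 2·2 = 4
u_4 = 2·4 + 2·0 = 3
u_5 = 2·3 + 2·4 = 4
u_6 = 2·4 + 2·3 = 4
u_7 = 2·4 + 2·4 = 1
u_8 = 2·1 + 2·4 = 0
u_9 = 2·0 + 2·1 = 2
u_10 = 2·2 + 2·0 = 4
u_11 = 2·4 + 2·2 = 2
u_12 = 2·2 + 2·4 = 2
u_13 = 2·2 + 2·2 = 3
u_14 = 2·3 + 2·2 = 0
u_15 = 2·0 + 2·3 = 1
u_16 = 2·1 + 2·0 = 2
u_17 = 2·2 + 2·1 = 1
u_18 = 2·1 + 2·2 = 1
u_19 = 2·1 + 2·1 = 4
u_20 = 2·4 + 2·1 = 0
u_21 = 2·0 + 2·4 = 3
u_22 = 2·3 + 2·0 = 1
u_23 = 2·1 + 2·3 = 3
u_24 = 2·3 + 2·1 = 3
u_25 = 2·3 + 2·3 = 2
(u_24, u_25) = (3, 2) = (u_0, u_1), so the sequence has period 24.
84 ≡ 12 (mod 24), hence u_84 = u_12 = 2.

2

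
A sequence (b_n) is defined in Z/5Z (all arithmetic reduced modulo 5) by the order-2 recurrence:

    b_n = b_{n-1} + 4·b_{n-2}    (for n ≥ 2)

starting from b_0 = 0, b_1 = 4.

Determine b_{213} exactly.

0

b_2 = 1·4 + 4·0 = 4
b_3 = 1·4 + 4·4 = 0
b_4 = 1·0 + 4·4 = 1
b_5 = 1·1 + 4·0 = 1
b_6 = 1·1 + 4·1 = 0
b_7 = 1·0 + 4·1 = 4
(b_6, b_7) = (0, 4) = (b_0, b_1), so the sequence has period 6.
213 ≡ 3 (mod 6), hence b_213 = b_3 = 0.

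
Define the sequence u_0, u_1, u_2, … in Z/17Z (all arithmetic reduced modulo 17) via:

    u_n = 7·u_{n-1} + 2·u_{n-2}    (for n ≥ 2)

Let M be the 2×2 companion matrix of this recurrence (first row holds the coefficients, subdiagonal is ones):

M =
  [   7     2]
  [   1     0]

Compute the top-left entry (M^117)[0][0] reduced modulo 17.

6

(M^117)[0][0] is the top entry after applying M 117 times to the unit state (1, 0). Equivalently it is h_{118} for the auxiliary sequence (h_n) obeying the same recurrence with h_1 = 1 and h_i = 0 for 0 ≤ i < 1:
h_2 = 7·1 + 2·0 = 7
h_3 = 7·7 + 2·1 = 0
h_4 = 7·0 + 2·7 = 14
h_5 = 7·14 + 2·0 = 13
h_6 = 7·13 + 2·14 = 0
h_7 = 7·0 + 2·13 = 9
h_8 = 7·9 + 2·0 = 12
h_9 = 7·12 + 2·9 = 0
h_10 = 7·0 + 2·12 = 7
h_11 = 7·7 + 2·0 = 15
h_12 = 7·15 + 2·7 = 0
h_13 = 7·0 + 2·15 = 13
h_14 = 7·13 + 2·0 = 6
h_15 = 7·6 + 2·13 = 0
h_16 = 7·0 + 2·6 = 12
h_17 = 7·12 + 2·0 = 16
h_18 = 7·16 + 2·12 = 0
h_19 = 7·0 + 2·16 = 15
h_20 = 7·15 + 2·0 = 3
h_21 = 7·3 + 2·15 = 0
h_22 = 7·0 + 2·3 = 6
h_23 = 7·6 + 2·0 = 8
h_24 = 7·8 + 2·6 = 0
h_25 = 7·0 + 2·8 = 16
h_26 = 7·16 + 2·0 = 10
h_27 = 7·10 + 2·16 = 0
h_28 = 7·0 + 2·10 = 3
h_29 = 7·3 + 2·0 = 4
h_30 = 7·4 + 2·3 = 0
h_31 = 7·0 + 2·4 = 8
h_32 = 7·8 + 2·0 = 5
h_33 = 7·5 + 2·8 = 0
h_34 = 7·0 + 2·5 = 10
h_35 = 7·10 + 2·0 = 2
h_36 = 7·2 + 2·10 = 0
h_37 = 7·0 + 2·2 = 4
h_38 = 7·4 + 2·0 = 11
h_39 = 7·11 + 2·4 = 0
h_40 = 7·0 + 2·11 = 5
h_41 = 7·5 + 2·0 = 1
h_42 = 7·1 + 2·5 = 0
h_43 = 7·0 + 2·1 = 2
h_44 = 7·2 + 2·0 = 14
h_45 = 7·14 + 2·2 = 0
h_46 = 7·0 + 2·14 = 11
h_47 = 7·11 + 2·0 = 9
h_48 = 7·9 + 2·11 = 0
h_49 = 7·0 + 2·9 = 1
(h_48, h_49) = (0, 1) = (h_0, h_1), so the sequence has period 48.
118 ≡ 22 (mod 48), hence h_118 = h_22 = 6.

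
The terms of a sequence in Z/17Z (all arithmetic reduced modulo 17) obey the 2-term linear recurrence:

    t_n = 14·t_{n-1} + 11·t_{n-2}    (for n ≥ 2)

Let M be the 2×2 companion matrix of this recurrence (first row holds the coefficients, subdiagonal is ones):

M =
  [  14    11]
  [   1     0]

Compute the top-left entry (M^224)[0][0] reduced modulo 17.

(M^224)[0][0] is the top entry after applying M 224 times to the unit state (1, 0). Equivalently it is h_{225} for the auxiliary sequence (h_n) obeying the same recurrence with h_1 = 1 and h_i = 0 for 0 ≤ i < 1:
h_2 = 14·1 + 11·0 = 14
h_3 = 14·14 + 11·1 = 3
h_4 = 14·3 + 11·14 = 9
h_5 = 14·9 + 11·3 = 6
h_6 = 14·6 + 11·9 = 13
h_7 = 14·13 + 11·6 = 10
h_8 = 14·10 + 11·13 = 11
h_9 = 14·11 + 11·10 = 9
h_10 = 14·9 + 11·11 = 9
h_11 = 14·9 + 11·9 = 4
h_12 = 14·4 + 11·9 = 2
h_13 = 14·2 + 11·4 = 4
h_14 = 14·4 + 11·2 = 10
h_15 = 14·10 + 11·4 = 14
h_16 = 14·14 + 11·10 = 0
h_17 = 14·0 + 11·14 = 1
(h_16, h_17) = (0, 1) = (h_0, h_1), so the sequence has period 16.
225 ≡ 1 (mod 16), hence h_225 = h_1 = 1.

1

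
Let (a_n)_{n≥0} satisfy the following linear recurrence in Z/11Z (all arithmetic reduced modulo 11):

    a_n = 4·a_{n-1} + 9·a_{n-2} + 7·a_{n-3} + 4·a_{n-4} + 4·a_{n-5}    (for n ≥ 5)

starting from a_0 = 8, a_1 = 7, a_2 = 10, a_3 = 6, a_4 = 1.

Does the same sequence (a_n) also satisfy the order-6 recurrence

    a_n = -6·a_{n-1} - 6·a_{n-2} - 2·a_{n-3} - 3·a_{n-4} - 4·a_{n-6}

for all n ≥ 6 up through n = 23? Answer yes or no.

Terms a_0..a_23: 8, 7, 10, 6, 1, 1, 2, 0, 9, 3, 6, 1, 5, 9, 3, 2, 1, 0, 5, 3, 3, 1, 6, 9
n=6: candidate gives 2, actual a_6 = 2 ✓
n=7: candidate gives 0, actual a_7 = 0 ✓
n=8: candidate gives 9, actual a_8 = 9 ✓
n=9: candidate gives 3, actual a_9 = 3 ✓
n=10: candidate gives 6, actual a_10 = 6 ✓
n=11: candidate gives 1, actual a_11 = 1 ✓
n=12: candidate gives 5, actual a_12 = 5 ✓
n=13: candidate gives 9, actual a_13 = 9 ✓
n=14: candidate gives 3, actual a_14 = 3 ✓
n=15: candidate gives 2, actual a_15 = 2 ✓
n=16: candidate gives 1, actual a_16 = 1 ✓
n=17: candidate gives 0, actual a_17 = 0 ✓
n=18: candidate gives 5, actual a_18 = 5 ✓
n=19: candidate gives 3, actual a_19 = 3 ✓
n=20: candidate gives 3, actual a_20 = 3 ✓
n=21: candidate gives 1, actual a_21 = 1 ✓
n=22: candidate gives 6, actual a_22 = 6 ✓
n=23: candidate gives 9, actual a_23 = 9 ✓

yes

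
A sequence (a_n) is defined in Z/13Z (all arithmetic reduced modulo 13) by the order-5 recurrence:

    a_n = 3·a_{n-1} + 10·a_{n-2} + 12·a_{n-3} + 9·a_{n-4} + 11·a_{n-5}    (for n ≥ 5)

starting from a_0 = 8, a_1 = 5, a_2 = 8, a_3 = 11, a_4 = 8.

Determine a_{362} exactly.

3

a_5 = 3·8 + 10·11 + 12·8 + 9·5 + 11·8 = 12
a_6 = 3·12 + 10·8 + 12·11 + 9·8 + 11·5 = 11
a_7 = 3·11 + 10·12 + 12·8 + 9·11 + 11·8 = 7
a_8 = 3·7 + 10·11 + 12·12 + 9·8 + 11·11 = 0
a_9 = 3·0 + 10·7 + 12·11 + 9·12 + 11·8 = 8
a_10 = 3·8 + 10·0 + 12·7 + 9·11 + 11·12 = 1
Continuing the recurrence:
  a_11 = 7;  a_12 = 9;  a_13 = 12;  a_14 = 8;  a_15 = 1;  a_16 = 8
  a_17 = 12;  a_18 = 7;  a_19 = 9;  a_20 = 12;  a_21 = 3;  a_22 = 3
  a_23 = 3;  a_24 = 9;  a_25 = 5;  a_26 = 6;  a_27 = 2;  a_28 = 6
  a_29 = 7;  a_30 = 6;  a_31 = 10;  a_32 = 3;  a_33 = 11;  a_34 = 2
  a_35 = 9;  a_36 = 4;  a_37 = 11;  a_38 = 8;  a_39 = 12;  a_40 = 6
  a_41 = 0;  a_42 = 7;  a_43 = 3;  a_44 = 5;  a_45 = 0;  a_46 = 6
  a_47 = 0;  a_48 = 8;  a_49 = 8;  a_50 = 2;  a_51 = 1;  a_52 = 9
  a_53 = 0;  a_54 = 0;  a_55 = 9;  a_56 = 2;  a_57 = 0;  a_58 = 11
  a_59 = 8;  a_60 = 4;  a_61 = 12;  a_62 = 11;  a_63 = 4;  a_64 = 0
  a_65 = 12;  a_66 = 3;  a_67 = 0;  a_68 = 10;  a_69 = 5;  a_70 = 1
  a_71 = 11;  a_72 = 11;  a_73 = 11;  a_74 = 1;  a_75 = 4;  a_76 = 10
  a_77 = 3;  a_78 = 1;  a_79 = 5;  a_80 = 0;  a_81 = 4;  a_82 = 10
  a_83 = 9;  a_84 = 9;  a_85 = 0;  a_86 = 7;  a_87 = 8;  a_88 = 1
  a_89 = 6;  a_90 = 5;  a_91 = 2;  a_92 = 4;  a_93 = 1;  a_94 = 9
  a_95 = 2;  a_96 = 10;  a_97 = 3;  a_98 = 4;  a_99 = 6;  a_100 = 11
  a_101 = 5;  a_102 = 6;  a_103 = 12;  a_104 = 9;  a_105 = 8;  a_106 = 3
  a_107 = 7;  a_108 = 9;  a_109 = 5;  a_110 = 5;  a_111 = 9;  a_112 = 9
  a_113 = 9;  a_114 = 0;  a_115 = 9;  a_116 = 3;  a_117 = 6;  a_118 = 8
  a_119 = 6;  a_120 = 10;  a_121 = 0;  a_122 = 11;  a_123 = 9;  a_124 = 7
  a_125 = 2;  a_126 = 10;  a_127 = 11;  a_128 = 7;  a_129 = 8;  a_130 = 0
  a_131 = 9;  a_132 = 8;  a_133 = 3;  a_134 = 12;  a_135 = 9;  a_136 = 3
  a_137 = 7;  a_138 = 1;  a_139 = 10;  a_140 = 3;  a_141 = 9;  a_142 = 3
  a_143 = 2;  a_144 = 8;  a_145 = 12;  a_146 = 6;  a_147 = 12;  a_148 = 9
  a_149 = 12;  a_150 = 1;  a_151 = 2;  a_152 = 9;  a_153 = 6;  a_154 = 0
  a_155 = 2;  a_156 = 12;  a_157 = 1;  a_158 = 5;  a_159 = 5;  a_160 = 12
  a_161 = 1;  a_162 = 5;  a_163 = 9;  a_164 = 5;  a_165 = 7;  a_166 = 1
  a_167 = 9;  a_168 = 5;  a_169 = 1;  a_170 = 0;  a_171 = 6;  a_172 = 5
  a_173 = 9;  a_174 = 4;  a_175 = 8;  a_176 = 10;  a_177 = 8;  a_178 = 4
  a_179 = 3;  a_180 = 11;  a_181 = 7;  a_182 = 5;  a_183 = 2;  a_184 = 12
  a_185 = 1;  a_186 = 9;  a_187 = 7;  a_188 = 6;  a_189 = 12;  a_190 = 12
  a_191 = 0;  a_192 = 5;  a_193 = 8;  a_194 = 2;  a_195 = 5;  a_196 = 7
  a_197 = 1;  a_198 = 5;  a_199 = 7;  a_200 = 6;  a_201 = 0;  a_202 = 5
  a_203 = 10;  a_204 = 3;  a_205 = 1;  a_206 = 3;  a_207 = 5;  a_208 = 12
  a_209 = 8;  a_210 = 8;  a_211 = 1;  a_212 = 4;  a_213 = 10;  a_214 = 8
  a_215 = 9;  a_216 = 1;  a_217 = 11;  a_218 = 8;  a_219 = 3;  a_220 = 4
  a_221 = 1;  a_222 = 12;  a_223 = 1;  a_224 = 9;  a_225 = 0;  a_226 = 0
  a_227 = 2;  a_228 = 7;  a_229 = 10;  a_230 = 7;  a_231 = 2;  a_232 = 8
  a_233 = 9;  a_234 = 5;  a_235 = 10;  a_236 = 9;  a_237 = 5;  a_238 = 5
  a_239 = 6;  a_240 = 7;  a_241 = 12;  a_242 = 5;  a_243 = 3;  a_244 = 7
  a_245 = 10;  a_246 = 1;  a_247 = 9;  a_248 = 6;  a_249 = 1;  a_250 = 4
  a_251 = 4;  a_252 = 9;  a_253 = 8;  a_254 = 1;  a_255 = 11;  a_256 = 4
  a_257 = 6;  a_258 = 1;  a_259 = 0;  a_260 = 5;  a_261 = 8;  a_262 = 6
  a_263 = 0;  a_264 = 6;  a_265 = 9;  a_266 = 8;  a_267 = 5;  a_268 = 10
  a_269 = 11;  a_270 = 0;  a_271 = 12;  a_272 = 1;  a_273 = 7;  a_274 = 10
  a_275 = 12;  a_276 = 10;  a_277 = 6;  a_278 = 0;  a_279 = 8;  a_280 = 6
  a_281 = 2;  a_282 = 7;  a_283 = 3;  a_284 = 11;  a_285 = 10;  a_286 = 1
  a_287 = 1;  a_288 = 5;  a_289 = 1;  a_290 = 2;  a_291 = 5;  a_292 = 12
  a_293 = 5;  a_294 = 3;  a_295 = 10;  a_296 = 10;  a_297 = 5;  a_298 = 5
  a_299 = 9;  a_300 = 12;  a_301 = 3;  a_302 = 12;  a_303 = 8;  a_304 = 10
  a_305 = 10;  a_306 = 3;  a_307 = 4;  a_308 = 2;  a_309 = 9;  a_310 = 11
  a_311 = 8;  a_312 = 5;  a_313 = 5;  a_314 = 8;  a_315 = 2;  a_316 = 6
  a_317 = 0;  a_318 = 3;  a_319 = 5;  a_320 = 4;  a_321 = 8;  a_322 = 8
  a_323 = 9;  a_324 = 8;  a_325 = 1;  a_326 = 0;  a_327 = 2;  a_328 = 7
  a_329 = 8;  a_330 = 12;  a_331 = 10;  a_332 = 6;  a_333 = 8;  a_334 = 10
  a_335 = 1;  a_336 = 12;  a_337 = 5;  a_338 = 0;  a_339 = 1;  a_340 = 0
  a_341 = 5;  a_342 = 4;  a_343 = 6;  a_344 = 12;  a_345 = 7;  a_346 = 5
  a_347 = 2;  a_348 = 2;  a_349 = 8;  a_350 = 8;  a_351 = 6;  a_352 = 0
  a_353 = 3;  a_354 = 7;  a_355 = 11;  a_356 = 10;  a_357 = 4;  a_358 = 2
  a_359 = 4;  a_360 = 5
a_361 = 3·5 + 10·4 + 12·2 + 9·4 + 11·10 = 4
a_362 = 3·4 + 10·5 + 12·4 + 9·2 + 11·4 = 3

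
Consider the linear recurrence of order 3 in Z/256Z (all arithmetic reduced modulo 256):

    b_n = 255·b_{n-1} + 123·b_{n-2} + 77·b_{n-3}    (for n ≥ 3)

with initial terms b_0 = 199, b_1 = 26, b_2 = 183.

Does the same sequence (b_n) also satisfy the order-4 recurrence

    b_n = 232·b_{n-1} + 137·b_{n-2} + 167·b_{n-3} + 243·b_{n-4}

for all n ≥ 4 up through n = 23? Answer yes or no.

Terms b_0..b_23: 199, 26, 183, 162, 29, 196, 229, 0, 251, 230, 179, 78, 225, 112, 33, 92, 47, 242, 79, 26, 165, 156, 125, 24
n=4: candidate gives 154, actual b_4 = 29 ✗

no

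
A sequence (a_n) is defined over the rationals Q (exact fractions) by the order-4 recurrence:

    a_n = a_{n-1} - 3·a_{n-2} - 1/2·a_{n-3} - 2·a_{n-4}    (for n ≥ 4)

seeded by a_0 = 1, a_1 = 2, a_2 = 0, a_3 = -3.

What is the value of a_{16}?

-926

a_4 = 1·-3 + -3·0 + -1/2·2 + -2·1 = -6
a_5 = 1·-6 + -3·-3 + -1/2·0 + -2·2 = -1
a_6 = 1·-1 + -3·-6 + -1/2·-3 + -2·0 = 37/2
a_7 = 1·37/2 + -3·-1 + -1/2·-6 + -2·-3 = 61/2
a_8 = 1·61/2 + -3·37/2 + -1/2·-1 + -2·-6 = -25/2
a_9 = 1·-25/2 + -3·61/2 + -1/2·37/2 + -2·-1 = -445/4
a_10 = 1·-445/4 + -3·-25/2 + -1/2·61/2 + -2·37/2 = -126
a_11 = 1·-126 + -3·-445/4 + -1/2·-25/2 + -2·61/2 = 153
a_12 = 1·153 + -3·-126 + -1/2·-445/4 + -2·-25/2 = 4893/8
a_13 = 1·4893/8 + -3·153 + -1/2·-126 + -2·-445/4 = 3505/8
a_14 = 1·3505/8 + -3·4893/8 + -1/2·153 + -2·-126 = -4885/4
a_15 = 1·-4885/4 + -3·3505/8 + -1/2·4893/8 + -2·153 = -50359/16
a_16 = 1·-50359/16 + -3·-4885/4 + -1/2·3505/8 + -2·4893/8 = -926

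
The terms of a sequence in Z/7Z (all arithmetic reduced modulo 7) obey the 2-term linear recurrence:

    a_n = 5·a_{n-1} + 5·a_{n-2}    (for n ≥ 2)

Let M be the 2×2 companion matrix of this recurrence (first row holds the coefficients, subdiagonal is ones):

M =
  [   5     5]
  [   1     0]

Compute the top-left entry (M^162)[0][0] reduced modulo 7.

(M^162)[0][0] is the top entry after applying M 162 times to the unit state (1, 0). Equivalently it is h_{163} for the auxiliary sequence (h_n) obeying the same recurrence with h_1 = 1 and h_i = 0 for 0 ≤ i < 1:
h_2 = 5·1 + 5·0 = 5
h_3 = 5·5 + 5·1 = 2
h_4 = 5·2 + 5·5 = 0
h_5 = 5·0 + 5·2 = 3
h_6 = 5·3 + 5·0 = 1
h_7 = 5·1 + 5·3 = 6
h_8 = 5·6 + 5·1 = 0
h_9 = 5·0 + 5·6 = 2
h_10 = 5·2 + 5·0 = 3
h_11 = 5·3 + 5·2 = 4
h_12 = 5·4 + 5·3 = 0
h_13 = 5·0 + 5·4 = 6
h_14 = 5·6 + 5·0 = 2
h_15 = 5·2 + 5·6 = 5
h_16 = 5·5 + 5·2 = 0
h_17 = 5·0 + 5·5 = 4
h_18 = 5·4 + 5·0 = 6
h_19 = 5·6 + 5·4 = 1
h_20 = 5·1 + 5·6 = 0
h_21 = 5·0 + 5·1 = 5
h_22 = 5·5 + 5·0 = 4
h_23 = 5·4 + 5·5 = 3
h_24 = 5·3 + 5·4 = 0
h_25 = 5·0 + 5·3 = 1
(h_24, h_25) = (0, 1) = (h_0, h_1), so the sequence has period 24.
163 ≡ 19 (mod 24), hence h_163 = h_19 = 1.

1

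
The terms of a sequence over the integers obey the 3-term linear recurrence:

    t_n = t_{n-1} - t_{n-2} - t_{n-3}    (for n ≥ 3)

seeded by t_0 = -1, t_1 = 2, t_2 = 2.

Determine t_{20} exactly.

t_3 = 1·2 + -1·2 + -1·-1 = 1
t_4 = 1·1 + -1·2 + -1·2 = -3
t_5 = 1·-3 + -1·1 + -1·2 = -6
t_6 = 1·-6 + -1·-3 + -1·1 = -4
t_7 = 1·-4 + -1·-6 + -1·-3 = 5
t_8 = 1·5 + -1·-4 + -1·-6 = 15
t_9 = 1·15 + -1·5 + -1·-4 = 14
t_10 = 1·14 + -1·15 + -1·5 = -6
t_11 = 1·-6 + -1·14 + -1·15 = -35
t_12 = 1·-35 + -1·-6 + -1·14 = -43
t_13 = 1·-43 + -1·-35 + -1·-6 = -2
t_14 = 1·-2 + -1·-43 + -1·-35 = 76
t_15 = 1·76 + -1·-2 + -1·-43 = 121
t_16 = 1·121 + -1·76 + -1·-2 = 47
t_17 = 1·47 + -1·121 + -1·76 = -150
t_18 = 1·-150 + -1·47 + -1·121 = -318
t_19 = 1·-318 + -1·-150 + -1·47 = -215
t_20 = 1·-215 + -1·-318 + -1·-150 = 253

253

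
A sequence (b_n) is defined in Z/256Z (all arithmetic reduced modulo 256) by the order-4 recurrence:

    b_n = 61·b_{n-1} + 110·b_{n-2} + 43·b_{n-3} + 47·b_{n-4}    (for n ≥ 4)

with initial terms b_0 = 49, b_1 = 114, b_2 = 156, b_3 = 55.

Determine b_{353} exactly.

b_4 = 61·55 + 110·156 + 43·114 + 47·49 = 72
b_5 = 61·72 + 110·55 + 43·156 + 47·114 = 236
b_6 = 61·236 + 110·72 + 43·55 + 47·156 = 13
b_7 = 61·13 + 110·236 + 43·72 + 47·55 = 178
b_8 = 61·178 + 110·13 + 43·236 + 47·72 = 220
b_9 = 61·220 + 110·178 + 43·13 + 47·236 = 107
Continuing the recurrence:
  b_10 = 80;  b_11 = 172;  b_12 = 185;  b_13 = 18;  b_14 = 92;  b_15 = 79
  b_16 = 88;  b_17 = 172;  b_18 = 245;  b_19 = 146;  b_20 = 28;  b_21 = 35
  b_22 = 224;  b_23 = 236;  b_24 = 129;  b_25 = 50;  b_26 = 28;  b_27 = 39
  b_28 = 104;  b_29 = 108;  b_30 = 29;  b_31 = 242;  b_32 = 92;  b_33 = 155
  b_34 = 112;  b_35 = 44;  b_36 = 137;  b_37 = 210;  b_38 = 220;  b_39 = 191
  b_40 = 120;  b_41 = 44;  b_42 = 133;  b_43 = 210;  b_44 = 156;  b_45 = 211
  b_46 = 0;  b_47 = 108;  b_48 = 209;  b_49 = 242;  b_50 = 156;  b_51 = 23
  b_52 = 136;  b_53 = 236;  b_54 = 45;  b_55 = 50;  b_56 = 220;  b_57 = 203
  b_58 = 144;  b_59 = 172;  b_60 = 89;  b_61 = 146;  b_62 = 92;  b_63 = 47
  b_64 = 152;  b_65 = 172;  b_66 = 21;  b_67 = 18;  b_68 = 28;  b_69 = 131
  b_70 = 32;  b_71 = 236;  b_72 = 33;  b_73 = 178;  b_74 = 28;  b_75 = 7
  b_76 = 168;  b_77 = 108;  b_78 = 61;  b_79 = 114;  b_80 = 92;  b_81 = 251
  b_82 = 176;  b_83 = 44;  b_84 = 41;  b_85 = 82;  b_86 = 220;  b_87 = 159
  b_88 = 184;  b_89 = 44;  b_90 = 165;  b_91 = 82;  b_92 = 156;  b_93 = 51
  b_94 = 64;  b_95 = 108;  b_96 = 113;  b_97 = 114;  b_98 = 156;  b_99 = 247
  b_100 = 200;  b_101 = 236;  b_102 = 77;  b_103 = 178;  b_104 = 220;  b_105 = 43
  b_106 = 208;  b_107 = 172;  b_108 = 249;  b_109 = 18;  b_110 = 92;  b_111 = 15
  b_112 = 216;  b_113 = 172;  b_114 = 53;  b_115 = 146;  b_116 = 28;  b_117 = 227
  b_118 = 96;  b_119 = 236;  b_120 = 193;  b_121 = 50;  b_122 = 28;  b_123 = 231
  b_124 = 232;  b_125 = 108;  b_126 = 93;  b_127 = 242;  b_128 = 92;  b_129 = 91
  b_130 = 240;  b_131 = 44;  b_132 = 201;  b_133 = 210;  b_134 = 220;  b_135 = 127
  b_136 = 248;  b_137 = 44;  b_138 = 197;  b_139 = 210;  b_140 = 156;  b_141 = 147
  b_142 = 128;  b_143 = 108;  b_144 = 17;  b_145 = 242;  b_146 = 156;  b_147 = 215
  b_148 = 8;  b_149 = 236;  b_150 = 109;  b_151 = 50;  b_152 = 220;  b_153 = 139
  b_154 = 16;  b_155 = 172;  b_156 = 153;  b_157 = 146;  b_158 = 92;  b_159 = 239
  b_160 = 24;  b_161 = 172;  b_162 = 85;  b_163 = 18;  b_164 = 28;  b_165 = 67
  b_166 = 160;  b_167 = 236;  b_168 = 97;  b_169 = 178;  b_170 = 28;  b_171 = 199
  b_172 = 40;  b_173 = 108;  b_174 = 125;  b_175 = 114;  b_176 = 92;  b_177 = 187
  b_178 = 48;  b_179 = 44;  b_180 = 105;  b_181 = 82;  b_182 = 220;  b_183 = 95
  b_184 = 56;  b_185 = 44;  b_186 = 229;  b_187 = 82;  b_188 = 156;  b_189 = 243
  b_190 = 192;  b_191 = 108;  b_192 = 177;  b_193 = 114;  b_194 = 156;  b_195 = 183
  b_196 = 72;  b_197 = 236;  b_198 = 141;  b_199 = 178;  b_200 = 220;  b_201 = 235
  b_202 = 80;  b_203 = 172;  b_204 = 57;  b_205 = 18;  b_206 = 92;  b_207 = 207
  b_208 = 88;  b_209 = 172;  b_210 = 117;  b_211 = 146;  b_212 = 28;  b_213 = 163
  b_214 = 224;  b_215 = 236;  b_216 = 1;  b_217 = 50;  b_218 = 28;  b_219 = 167
  b_220 = 104;  b_221 = 108;  b_222 = 157;  b_223 = 242;  b_224 = 92;  b_225 = 27
  b_226 = 112;  b_227 = 44;  b_228 = 9;  b_229 = 210;  b_230 = 220;  b_231 = 63
  b_232 = 120;  b_233 = 44;  b_234 = 5;  b_235 = 210;  b_236 = 156;  b_237 = 83
  b_238 = 0;  b_239 = 108;  b_240 = 81;  b_241 = 242;  b_242 = 156;  b_243 = 151
  b_244 = 136;  b_245 = 236;  b_246 = 173;  b_247 = 50;  b_248 = 220;  b_249 = 75
  b_250 = 144;  b_251 = 172;  b_252 = 217;  b_253 = 146;  b_254 = 92;  b_255 = 175
  b_256 = 152;  b_257 = 172;  b_258 = 149;  b_259 = 18;  b_260 = 28;  b_261 = 3
  b_262 = 32;  b_263 = 236;  b_264 = 161;  b_265 = 178;  b_266 = 28;  b_267 = 135
  b_268 = 168;  b_269 = 108;  b_270 = 189;  b_271 = 114;  b_272 = 92;  b_273 = 123
  b_274 = 176;  b_275 = 44;  b_276 = 169;  b_277 = 82;  b_278 = 220;  b_279 = 31
  b_280 = 184;  b_281 = 44;  b_282 = 37;  b_283 = 82;  b_284 = 156;  b_285 = 179
  b_286 = 64;  b_287 = 108;  b_288 = 241;  b_289 = 114;  b_290 = 156;  b_291 = 119
  b_292 = 200;  b_293 = 236;  b_294 = 205;  b_295 = 178;  b_296 = 220;  b_297 = 171
  b_298 = 208;  b_299 = 172;  b_300 = 121;  b_301 = 18;  b_302 = 92;  b_303 = 143
  b_304 = 216;  b_305 = 172;  b_306 = 181;  b_307 = 146;  b_308 = 28;  b_309 = 99
  b_310 = 96;  b_311 = 236;  b_312 = 65;  b_313 = 50;  b_314 = 28;  b_315 = 103
  b_316 = 232;  b_317 = 108;  b_318 = 221;  b_319 = 242;  b_320 = 92;  b_321 = 219
  b_322 = 240;  b_323 = 44;  b_324 = 73;  b_325 = 210;  b_326 = 220;  b_327 = 255
  b_328 = 248;  b_329 = 44;  b_330 = 69;  b_331 = 210;  b_332 = 156;  b_333 = 19
  b_334 = 128;  b_335 = 108;  b_336 = 145;  b_337 = 242;  b_338 = 156;  b_339 = 87
  b_340 = 8;  b_341 = 236;  b_342 = 237;  b_343 = 50;  b_344 = 220;  b_345 = 11
  b_346 = 16;  b_347 = 172;  b_348 = 25;  b_349 = 146;  b_350 = 92;  b_351 = 111
b_352 = 61·111 + 110·92 + 43·146 + 47·25 = 24
b_353 = 61·24 + 110·111 + 43·92 + 47·146 = 172

172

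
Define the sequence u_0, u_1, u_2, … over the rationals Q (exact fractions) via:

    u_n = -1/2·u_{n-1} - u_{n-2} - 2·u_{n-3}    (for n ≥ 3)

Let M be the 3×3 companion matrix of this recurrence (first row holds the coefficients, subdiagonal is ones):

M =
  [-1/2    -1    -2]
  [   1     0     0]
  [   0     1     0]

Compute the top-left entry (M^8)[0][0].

181/256

(M^8)[0][0] is the top entry after applying M 8 times to the unit state (1, 0, 0). Equivalently it is h_{10} for the auxiliary sequence (h_n) obeying the same recurrence with h_2 = 1 and h_i = 0 for 0 ≤ i < 2:
h_3 = -1/2·1 + -1·0 + -2·0 = -1/2
h_4 = -1/2·-1/2 + -1·1 + -2·0 = -3/4
h_5 = -1/2·-3/4 + -1·-1/2 + -2·1 = -9/8
h_6 = -1/2·-9/8 + -1·-3/4 + -2·-1/2 = 37/16
h_7 = -1/2·37/16 + -1·-9/8 + -2·-3/4 = 47/32
h_8 = -1/2·47/32 + -1·37/16 + -2·-9/8 = -51/64
h_9 = -1/2·-51/64 + -1·47/32 + -2·37/16 = -729/128
h_10 = -1/2·-729/128 + -1·-51/64 + -2·47/32 = 181/256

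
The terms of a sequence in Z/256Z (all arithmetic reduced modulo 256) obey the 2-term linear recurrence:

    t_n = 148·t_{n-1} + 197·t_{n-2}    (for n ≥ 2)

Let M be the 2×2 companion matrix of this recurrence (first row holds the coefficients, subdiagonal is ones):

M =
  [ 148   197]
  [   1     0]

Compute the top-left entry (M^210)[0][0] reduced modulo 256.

245

(M^210)[0][0] is the top entry after applying M 210 times to the unit state (1, 0). Equivalently it is h_{211} for the auxiliary sequence (h_n) obeying the same recurrence with h_1 = 1 and h_i = 0 for 0 ≤ i < 1:
h_2 = 148·1 + 197·0 = 148
h_3 = 148·148 + 197·1 = 85
h_4 = 148·85 + 197·148 = 8
h_5 = 148·8 + 197·85 = 9
h_6 = 148·9 + 197·8 = 92
h_7 = 148·92 + 197·9 = 29
Continuing the recurrence:
  h_8 = 144;  h_9 = 145;  h_10 = 164;  h_11 = 101;  h_12 = 152;  h_13 = 153
  h_14 = 108;  h_15 = 45;  h_16 = 32;  h_17 = 33;  h_18 = 180;  h_19 = 117
  h_20 = 40;  h_21 = 41;  h_22 = 124;  h_23 = 61;  h_24 = 176;  h_25 = 177
  h_26 = 196;  h_27 = 133;  h_28 = 184;  h_29 = 185;  h_30 = 140;  h_31 = 77
  h_32 = 64;  h_33 = 65;  h_34 = 212;  h_35 = 149;  h_36 = 72;  h_37 = 73
  h_38 = 156;  h_39 = 93;  h_40 = 208;  h_41 = 209;  h_42 = 228;  h_43 = 165
  h_44 = 216;  h_45 = 217;  h_46 = 172;  h_47 = 109;  h_48 = 96;  h_49 = 97
  h_50 = 244;  h_51 = 181;  h_52 = 104;  h_53 = 105;  h_54 = 188;  h_55 = 125
  h_56 = 240;  h_57 = 241;  h_58 = 4;  h_59 = 197;  h_60 = 248;  h_61 = 249
  h_62 = 204;  h_63 = 141;  h_64 = 128;  h_65 = 129;  h_66 = 20;  h_67 = 213
  h_68 = 136;  h_69 = 137;  h_70 = 220;  h_71 = 157;  h_72 = 16;  h_73 = 17
  h_74 = 36;  h_75 = 229;  h_76 = 24;  h_77 = 25;  h_78 = 236;  h_79 = 173
  h_80 = 160;  h_81 = 161;  h_82 = 52;  h_83 = 245;  h_84 = 168;  h_85 = 169
  h_86 = 252;  h_87 = 189;  h_88 = 48;  h_89 = 49;  h_90 = 68;  h_91 = 5
  h_92 = 56;  h_93 = 57;  h_94 = 12;  h_95 = 205;  h_96 = 192;  h_97 = 193
  h_98 = 84;  h_99 = 21;  h_100 = 200;  h_101 = 201;  h_102 = 28;  h_103 = 221
  h_104 = 80;  h_105 = 81;  h_106 = 100;  h_107 = 37;  h_108 = 88;  h_109 = 89
  h_110 = 44;  h_111 = 237;  h_112 = 224;  h_113 = 225;  h_114 = 116;  h_115 = 53
  h_116 = 232;  h_117 = 233;  h_118 = 60;  h_119 = 253;  h_120 = 112;  h_121 = 113
  h_122 = 132;  h_123 = 69;  h_124 = 120;  h_125 = 121;  h_126 = 76;  h_127 = 13
  h_128 = 0;  h_129 = 1;  h_130 = 148;  h_131 = 85;  h_132 = 8;  h_133 = 9
  h_134 = 92;  h_135 = 29;  h_136 = 144;  h_137 = 145;  h_138 = 164;  h_139 = 101
  h_140 = 152;  h_141 = 153;  h_142 = 108;  h_143 = 45;  h_144 = 32;  h_145 = 33
  h_146 = 180;  h_147 = 117;  h_148 = 40;  h_149 = 41;  h_150 = 124;  h_151 = 61
  h_152 = 176;  h_153 = 177;  h_154 = 196;  h_155 = 133;  h_156 = 184;  h_157 = 185
  h_158 = 140;  h_159 = 77;  h_160 = 64;  h_161 = 65;  h_162 = 212;  h_163 = 149
  h_164 = 72;  h_165 = 73;  h_166 = 156;  h_167 = 93;  h_168 = 208;  h_169 = 209
  h_170 = 228;  h_171 = 165;  h_172 = 216;  h_173 = 217;  h_174 = 172;  h_175 = 109
  h_176 = 96;  h_177 = 97;  h_178 = 244;  h_179 = 181;  h_180 = 104;  h_181 = 105
  h_182 = 188;  h_183 = 125;  h_184 = 240;  h_185 = 241;  h_186 = 4;  h_187 = 197
  h_188 = 248;  h_189 = 249;  h_190 = 204;  h_191 = 141;  h_192 = 128;  h_193 = 129
  h_194 = 20;  h_195 = 213;  h_196 = 136;  h_197 = 137;  h_198 = 220;  h_199 = 157
  h_200 = 16;  h_201 = 17;  h_202 = 36;  h_203 = 229;  h_204 = 24;  h_205 = 25
  h_206 = 236;  h_207 = 173;  h_208 = 160;  h_209 = 161
h_210 = 148·161 + 197·160 = 52
h_211 = 148·52 + 197·161 = 245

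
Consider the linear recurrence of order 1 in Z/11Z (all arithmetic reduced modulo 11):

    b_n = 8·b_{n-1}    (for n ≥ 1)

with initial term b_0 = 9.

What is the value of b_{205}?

2

b_1 = 8·9 = 6
b_2 = 8·6 = 4
b_3 = 8·4 = 10
b_4 = 8·10 = 3
b_5 = 8·3 = 2
b_6 = 8·2 = 5
b_7 = 8·5 = 7
b_8 = 8·7 = 1
b_9 = 8·1 = 8
b_10 = 8·8 = 9
(b_10) = (9) = (b_0), so the sequence has period 10.
205 ≡ 5 (mod 10), hence b_205 = b_5 = 2.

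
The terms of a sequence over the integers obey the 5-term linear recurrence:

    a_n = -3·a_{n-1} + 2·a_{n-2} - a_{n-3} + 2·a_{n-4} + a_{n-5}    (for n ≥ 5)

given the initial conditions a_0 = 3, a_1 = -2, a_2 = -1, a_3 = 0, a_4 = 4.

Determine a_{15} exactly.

a_5 = -3·4 + 2·0 + -1·-1 + 2·-2 + 1·3 = -12
a_6 = -3·-12 + 2·4 + -1·0 + 2·-1 + 1·-2 = 40
a_7 = -3·40 + 2·-12 + -1·4 + 2·0 + 1·-1 = -149
a_8 = -3·-149 + 2·40 + -1·-12 + 2·4 + 1·0 = 547
a_9 = -3·547 + 2·-149 + -1·40 + 2·-12 + 1·4 = -1999
a_10 = -3·-1999 + 2·547 + -1·-149 + 2·40 + 1·-12 = 7308
a_11 = -3·7308 + 2·-1999 + -1·547 + 2·-149 + 1·40 = -26727
a_12 = -3·-26727 + 2·7308 + -1·-1999 + 2·547 + 1·-149 = 97741
a_13 = -3·97741 + 2·-26727 + -1·7308 + 2·-1999 + 1·547 = -357436
a_14 = -3·-357436 + 2·97741 + -1·-26727 + 2·7308 + 1·-1999 = 1307134
a_15 = -3·1307134 + 2·-357436 + -1·97741 + 2·-26727 + 1·7308 = -4780161

-4780161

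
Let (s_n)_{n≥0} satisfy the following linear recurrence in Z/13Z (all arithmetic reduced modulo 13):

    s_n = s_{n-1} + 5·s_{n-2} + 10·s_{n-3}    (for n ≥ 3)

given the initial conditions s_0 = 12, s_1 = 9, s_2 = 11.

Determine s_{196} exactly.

s_3 = 1·11 + 5·9 + 10·12 = 7
s_4 = 1·7 + 5·11 + 10·9 = 9
s_5 = 1·9 + 5·7 + 10·11 = 11
s_6 = 1·11 + 5·9 + 10·7 = 9
s_7 = 1·9 + 5·11 + 10·9 = 11
s_8 = 1·11 + 5·9 + 10·11 = 10
Continuing the recurrence:
  s_9 = 12;  s_10 = 3;  s_11 = 7;  s_12 = 12;  s_13 = 12;  s_14 = 12
  s_15 = 10;  s_16 = 8;  s_17 = 9;  s_18 = 6;  s_19 = 1;  s_20 = 4
  s_21 = 4;  s_22 = 8;  s_23 = 3;  s_24 = 5;  s_25 = 9;  s_26 = 12
  s_27 = 3;  s_28 = 10;  s_29 = 2;  s_30 = 4;  s_31 = 10;  s_32 = 11
  s_33 = 10;  s_34 = 9;  s_35 = 0;  s_36 = 2;  s_37 = 1;  s_38 = 11
  s_39 = 10;  s_40 = 10;  s_41 = 1;  s_42 = 8;  s_43 = 9;  s_44 = 7
  s_45 = 2;  s_46 = 10;  s_47 = 12;  s_48 = 4;  s_49 = 8;  s_50 = 5
  s_51 = 7;  s_52 = 8;  s_53 = 2;  s_54 = 8;  s_55 = 7;  s_56 = 2
  s_57 = 0;  s_58 = 2;  s_59 = 9;  s_60 = 6;  s_61 = 6;  s_62 = 9
  s_63 = 8;  s_64 = 9;  s_65 = 9;  s_66 = 4;  s_67 = 9;  s_68 = 2
  s_69 = 9;  s_70 = 5;  s_71 = 5;  s_72 = 3;  s_73 = 0;  s_74 = 0
  s_75 = 4;  s_76 = 4;  s_77 = 11;  s_78 = 6;  s_79 = 10;  s_80 = 7
  s_81 = 0;  s_82 = 5;  s_83 = 10;  s_84 = 9;  s_85 = 5;  s_86 = 7
  s_87 = 5;  s_88 = 12;  s_89 = 3;  s_90 = 9;  s_91 = 1;  s_92 = 11
  s_93 = 2;  s_94 = 2;  s_95 = 5;  s_96 = 9;  s_97 = 2;  s_98 = 6
  s_99 = 2;  s_100 = 0;  s_101 = 5;  s_102 = 12;  s_103 = 11;  s_104 = 4
  s_105 = 10;  s_106 = 10;  s_107 = 9;  s_108 = 3;  s_109 = 5;  s_110 = 6
  s_111 = 9;  s_112 = 11;  s_113 = 12;  s_114 = 1;  s_115 = 2;  s_116 = 10
  s_117 = 4;  s_118 = 9;  s_119 = 12;  s_120 = 6;  s_121 = 0;  s_122 = 7
  s_123 = 2;  s_124 = 11;  s_125 = 0;  s_126 = 10;  s_127 = 3;  s_128 = 1
  s_129 = 12;  s_130 = 8;  s_131 = 0;  s_132 = 4;  s_133 = 6;  s_134 = 0
  s_135 = 5;  s_136 = 0;  s_137 = 12;  s_138 = 10;  s_139 = 5;  s_140 = 6
  s_141 = 1;  s_142 = 3;  s_143 = 3;  s_144 = 2;  s_145 = 8;  s_146 = 9
  s_147 = 4;  s_148 = 12;  s_149 = 5;  s_150 = 1;  s_151 = 3;  s_152 = 6
  s_153 = 5;  s_154 = 0;  s_155 = 7;  s_156 = 5;  s_157 = 1;  s_158 = 5
  s_159 = 8;  s_160 = 4;  s_161 = 3;  s_162 = 12;  s_163 = 2;  s_164 = 1
  s_165 = 1;  s_166 = 0;  s_167 = 2;  s_168 = 12;  s_169 = 9;  s_170 = 11
  s_171 = 7;  s_172 = 9;  s_173 = 11;  s_174 = 9;  s_175 = 11;  s_176 = 10
  s_177 = 12;  s_178 = 3;  s_179 = 7;  s_180 = 12;  s_181 = 12;  s_182 = 12
  s_183 = 10;  s_184 = 8;  s_185 = 9;  s_186 = 6;  s_187 = 1;  s_188 = 4
  s_189 = 4;  s_190 = 8;  s_191 = 3;  s_192 = 5;  s_193 = 9;  s_194 = 12
s_195 = 1·12 + 5·9 + 10·5 = 3
s_196 = 1·3 + 5·12 + 10·9 = 10

10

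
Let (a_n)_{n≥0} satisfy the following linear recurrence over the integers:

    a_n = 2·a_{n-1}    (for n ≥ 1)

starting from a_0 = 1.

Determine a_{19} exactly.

a_1 = 2·1 = 2
a_2 = 2·2 = 4
a_3 = 2·4 = 8
a_4 = 2·8 = 16
a_5 = 2·16 = 32
a_6 = 2·32 = 64
a_7 = 2·64 = 128
a_8 = 2·128 = 256
a_9 = 2·256 = 512
a_10 = 2·512 = 1024
a_11 = 2·1024 = 2048
a_12 = 2·2048 = 4096
a_13 = 2·4096 = 8192
a_14 = 2·8192 = 16384
a_15 = 2·16384 = 32768
a_16 = 2·32768 = 65536
a_17 = 2·65536 = 131072
a_18 = 2·131072 = 262144
a_19 = 2·262144 = 524288

524288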